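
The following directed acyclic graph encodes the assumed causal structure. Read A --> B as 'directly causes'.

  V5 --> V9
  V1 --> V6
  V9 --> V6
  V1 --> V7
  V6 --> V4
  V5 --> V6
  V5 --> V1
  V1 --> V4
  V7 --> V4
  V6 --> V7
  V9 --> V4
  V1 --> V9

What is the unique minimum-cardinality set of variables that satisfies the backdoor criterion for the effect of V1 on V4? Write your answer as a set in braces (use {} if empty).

{V5}

Variables eligible for adjustment (non-descendants of V1, excluding V1 and V4): {V5}.
Backdoor paths from V1 to V4:
  P1: V1 <- V5 -> V9 -> V6 -> V7 -> V4
  P2: V1 <- V5 -> V9 -> V6 -> V4
  P3: V1 <- V5 -> V9 -> V4
  P4: V1 <- V5 -> V6 <- V9 -> V4
  P5: V1 <- V5 -> V6 -> V7 -> V4
  P6: V1 <- V5 -> V6 -> V4
The empty set is not sufficient: P1 (V1 <- V5 -> V9 -> V6 -> V7 -> V4) has no collider blocking it and no conditioned non-collider, so it is open.
Try {V5}:
  P1: blocked at fork node V5 ∈ conditioning set.
  P2: blocked at fork node V5 ∈ conditioning set.
  P3: blocked at fork node V5 ∈ conditioning set.
  P4: blocked at fork node V5 ∈ conditioning set.
  P5: blocked at fork node V5 ∈ conditioning set.
  P6: blocked at fork node V5 ∈ conditioning set.
{V5} contains no descendant of V1 and blocks every backdoor path.
{V5} is the unique smallest valid adjustment set.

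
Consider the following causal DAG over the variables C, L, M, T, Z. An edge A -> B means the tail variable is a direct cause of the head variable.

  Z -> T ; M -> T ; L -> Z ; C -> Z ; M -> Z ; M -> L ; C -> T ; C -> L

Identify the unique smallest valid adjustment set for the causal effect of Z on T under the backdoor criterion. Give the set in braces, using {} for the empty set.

Variables eligible for adjustment (non-descendants of Z, excluding Z and T): {C, L, M}.
Backdoor paths from Z to T:
  P1: Z <- M -> L <- C -> T
  P2: Z <- M -> T
  P3: Z <- C -> L <- M -> T
  P4: Z <- C -> T
  P5: Z <- L <- M -> T
  P6: Z <- L <- C -> T
The empty set is not sufficient: P2 (Z <- M -> T) has no collider blocking it and no conditioned non-collider, so it is open.
Try {C, M}:
  P1: blocked at fork node M ∈ conditioning set.
  P2: blocked at fork node M ∈ conditioning set.
  P3: blocked at fork node C ∈ conditioning set.
  P4: blocked at fork node C ∈ conditioning set.
  P5: blocked at fork node M ∈ conditioning set.
  P6: blocked at fork node C ∈ conditioning set.
{C, M} contains no descendant of Z and blocks every backdoor path.
Every element of {C, M} is needed (dropping C leaves P4 open; dropping M leaves P2 open), so no proper subset is valid.
Among all size-2 subsets of the eligible variables, only {C, M} blocks every backdoor path, so it is the unique smallest valid adjustment set.

{C, M}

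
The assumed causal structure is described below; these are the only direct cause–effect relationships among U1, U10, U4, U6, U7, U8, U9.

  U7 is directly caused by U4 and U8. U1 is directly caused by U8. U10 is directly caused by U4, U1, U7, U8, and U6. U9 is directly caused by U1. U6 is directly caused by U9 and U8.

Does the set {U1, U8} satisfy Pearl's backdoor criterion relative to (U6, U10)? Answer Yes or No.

Yes

Backdoor paths from U6 to U10 (paths whose first edge points into U6):
  P1: U6 <- U8 -> U1 -> U10
  P2: U6 <- U8 -> U7 <- U4 -> U10
  P3: U6 <- U8 -> U7 -> U10
  P4: U6 <- U8 -> U10
  P5: U6 <- U9 <- U1 <- U8 -> U7 <- U4 -> U10
  P6: U6 <- U9 <- U1 <- U8 -> U7 -> U10
  P7: U6 <- U9 <- U1 <- U8 -> U10
  P8: U6 <- U9 <- U1 -> U10
Condition 1 (no descendant of U6 in the set): holds — descendants of U6 are {U10}; none are in {U1, U8}.
Condition 2 (every backdoor path blocked by {U1, U8}):
  P1: blocked at fork node U8 ∈ conditioning set.
  P2: blocked at fork node U8 ∈ conditioning set.
  P3: blocked at fork node U8 ∈ conditioning set.
  P4: blocked at fork node U8 ∈ conditioning set.
  P5: blocked at chain node U1 ∈ conditioning set.
  P6: blocked at chain node U1 ∈ conditioning set.
  P7: blocked at chain node U1 ∈ conditioning set.
  P8: blocked at fork node U1 ∈ conditioning set.
{U1, U8} satisfies the backdoor criterion.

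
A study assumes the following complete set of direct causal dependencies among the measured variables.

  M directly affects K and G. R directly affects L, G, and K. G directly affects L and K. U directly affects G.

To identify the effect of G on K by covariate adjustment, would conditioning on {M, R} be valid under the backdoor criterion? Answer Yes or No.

Backdoor paths from G to K (paths whose first edge points into G):
  P1: G <- R -> K
  P2: G <- M -> K
Condition 1 (no descendant of G in the set): holds — descendants of G are {K, L}; none are in {M, R}.
Condition 2 (every backdoor path blocked by {M, R}):
  P1: blocked at fork node R ∈ conditioning set.
  P2: blocked at fork node M ∈ conditioning set.
{M, R} satisfies the backdoor criterion.

Yes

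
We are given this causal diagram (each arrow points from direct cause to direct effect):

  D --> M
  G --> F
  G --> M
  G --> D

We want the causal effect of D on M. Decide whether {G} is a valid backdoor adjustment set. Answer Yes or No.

Backdoor paths from D to M (paths whose first edge points into D):
  P1: D <- G -> M
Condition 1 (no descendant of D in the set): holds — descendants of D are {M}; none are in {G}.
Condition 2 (every backdoor path blocked by {G}):
  P1: blocked at fork node G ∈ conditioning set.
{G} satisfies the backdoor criterion.

Yes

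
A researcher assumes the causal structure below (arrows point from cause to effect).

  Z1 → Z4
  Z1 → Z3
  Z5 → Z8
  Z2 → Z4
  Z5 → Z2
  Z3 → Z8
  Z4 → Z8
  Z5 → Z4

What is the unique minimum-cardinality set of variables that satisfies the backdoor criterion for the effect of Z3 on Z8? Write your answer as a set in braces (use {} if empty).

Variables eligible for adjustment (non-descendants of Z3, excluding Z3 and Z8): {Z1, Z2, Z4, Z5}.
Backdoor paths from Z3 to Z8:
  P1: Z3 <- Z1 -> Z4 <- Z5 -> Z8
  P2: Z3 <- Z1 -> Z4 <- Z2 <- Z5 -> Z8
  P3: Z3 <- Z1 -> Z4 -> Z8
The empty set is not sufficient: P3 (Z3 <- Z1 -> Z4 -> Z8) has no collider blocking it and no conditioned non-collider, so it is open.
Try {Z1}:
  P1: blocked at fork node Z1 ∈ conditioning set.
  P2: blocked at fork node Z1 ∈ conditioning set.
  P3: blocked at fork node Z1 ∈ conditioning set.
{Z1} contains no descendant of Z3 and blocks every backdoor path.
No other singleton works — e.g. {Z5} leaves P3 open — so {Z1} is the unique smallest valid adjustment set.

{Z1}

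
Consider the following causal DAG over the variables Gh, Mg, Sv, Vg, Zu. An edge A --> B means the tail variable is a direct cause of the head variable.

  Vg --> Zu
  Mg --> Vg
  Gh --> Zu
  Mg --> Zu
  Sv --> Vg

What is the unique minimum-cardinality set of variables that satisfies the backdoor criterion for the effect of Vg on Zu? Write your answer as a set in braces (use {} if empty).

{Mg}

Variables eligible for adjustment (non-descendants of Vg, excluding Vg and Zu): {Gh, Mg, Sv}.
Backdoor paths from Vg to Zu:
  P1: Vg <- Mg -> Zu
The empty set is not sufficient: P1 (Vg <- Mg -> Zu) has no collider blocking it and no conditioned non-collider, so it is open.
Try {Mg}:
  P1: blocked at fork node Mg ∈ conditioning set.
{Mg} contains no descendant of Vg and blocks every backdoor path.
No other singleton works — e.g. {Gh} leaves P1 open — so {Mg} is the unique smallest valid adjustment set.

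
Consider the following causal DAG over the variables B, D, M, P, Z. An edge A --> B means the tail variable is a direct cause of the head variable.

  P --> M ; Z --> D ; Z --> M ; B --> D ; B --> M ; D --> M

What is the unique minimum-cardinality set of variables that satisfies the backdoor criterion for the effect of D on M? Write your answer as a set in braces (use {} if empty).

Variables eligible for adjustment (non-descendants of D, excluding D and M): {B, P, Z}.
Backdoor paths from D to M:
  P1: D <- B -> M
  P2: D <- Z -> M
The empty set is not sufficient: P1 (D <- B -> M) has no collider blocking it and no conditioned non-collider, so it is open.
Try {B, Z}:
  P1: blocked at fork node B ∈ conditioning set.
  P2: blocked at fork node Z ∈ conditioning set.
{B, Z} contains no descendant of D and blocks every backdoor path.
Every element of {B, Z} is needed (dropping B leaves P1 open; dropping Z leaves P2 open), so no proper subset is valid.
Among all size-2 subsets of the eligible variables, only {B, Z} blocks every backdoor path, so it is the unique smallest valid adjustment set.

{B, Z}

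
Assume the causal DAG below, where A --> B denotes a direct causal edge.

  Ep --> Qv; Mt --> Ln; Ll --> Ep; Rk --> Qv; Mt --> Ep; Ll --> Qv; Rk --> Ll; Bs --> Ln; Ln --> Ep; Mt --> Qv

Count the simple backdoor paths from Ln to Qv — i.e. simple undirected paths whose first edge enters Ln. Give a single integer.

4

A backdoor path from Ln to Qv is any simple undirected path whose first edge points into Ln (i.e. leaves Ln via a parent).
Parents of Ln: {Bs, Mt}.
Enumerating:
  P1: Ln <- Mt -> Ep <- Ll <- Rk -> Qv
  P2: Ln <- Mt -> Ep <- Ll -> Qv
  P3: Ln <- Mt -> Ep -> Qv
  P4: Ln <- Mt -> Qv
That exhausts the simple backdoor paths. Count: 4.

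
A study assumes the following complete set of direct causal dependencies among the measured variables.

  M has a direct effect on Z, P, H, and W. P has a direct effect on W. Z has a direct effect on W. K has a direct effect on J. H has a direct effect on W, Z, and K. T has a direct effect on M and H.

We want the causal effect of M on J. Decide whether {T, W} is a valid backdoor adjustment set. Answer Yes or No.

No

Backdoor paths from M to J (paths whose first edge points into M):
  P1: M <- T -> H -> K -> J
Condition 1 (no descendant of M in the set): FAILS — W is a descendant of M.
Condition 2 (every backdoor path blocked by {T, W}):
  P1: blocked at fork node T ∈ conditioning set.
{T, W} does not satisfy the backdoor criterion.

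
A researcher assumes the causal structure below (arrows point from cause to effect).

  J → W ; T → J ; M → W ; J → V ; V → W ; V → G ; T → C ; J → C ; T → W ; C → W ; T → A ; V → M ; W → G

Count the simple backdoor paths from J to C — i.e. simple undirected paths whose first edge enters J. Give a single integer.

A backdoor path from J to C is any simple undirected path whose first edge points into J (i.e. leaves J via a parent).
Parents of J: {T}.
Enumerating:
  P1: J <- T -> C
  P2: J <- T -> W <- C
That exhausts the simple backdoor paths. Count: 2.

2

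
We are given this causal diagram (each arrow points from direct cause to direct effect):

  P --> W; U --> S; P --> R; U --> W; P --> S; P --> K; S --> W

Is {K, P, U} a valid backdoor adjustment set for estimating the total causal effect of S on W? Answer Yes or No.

Backdoor paths from S to W (paths whose first edge points into S):
  P1: S <- P -> W
  P2: S <- U -> W
Condition 1 (no descendant of S in the set): holds — descendants of S are {W}; none are in {K, P, U}.
Condition 2 (every backdoor path blocked by {K, P, U}):
  P1: blocked at fork node P ∈ conditioning set.
  P2: blocked at fork node U ∈ conditioning set.
{K, P, U} satisfies the backdoor criterion.

Yes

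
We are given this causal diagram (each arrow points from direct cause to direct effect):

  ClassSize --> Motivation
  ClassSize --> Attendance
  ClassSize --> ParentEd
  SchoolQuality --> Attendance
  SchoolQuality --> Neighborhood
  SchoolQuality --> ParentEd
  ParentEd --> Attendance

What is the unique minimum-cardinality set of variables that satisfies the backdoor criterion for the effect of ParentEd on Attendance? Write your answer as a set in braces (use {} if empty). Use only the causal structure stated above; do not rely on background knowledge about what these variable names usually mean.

{ClassSize, SchoolQuality}

Variables eligible for adjustment (non-descendants of ParentEd, excluding ParentEd and Attendance): {ClassSize, Motivation, Neighborhood, SchoolQuality}.
Backdoor paths from ParentEd to Attendance:
  P1: ParentEd <- ClassSize -> Attendance
  P2: ParentEd <- SchoolQuality -> Attendance
The empty set is not sufficient: P1 (ParentEd <- ClassSize -> Attendance) has no collider blocking it and no conditioned non-collider, so it is open.
Try {ClassSize, SchoolQuality}:
  P1: blocked at fork node ClassSize ∈ conditioning set.
  P2: blocked at fork node SchoolQuality ∈ conditioning set.
{ClassSize, SchoolQuality} contains no descendant of ParentEd and blocks every backdoor path.
Every element of {ClassSize, SchoolQuality} is needed (dropping ClassSize leaves P1 open; dropping SchoolQuality leaves P2 open), so no proper subset is valid.
Among all size-2 subsets of the eligible variables, only {ClassSize, SchoolQuality} blocks every backdoor path, so it is the unique smallest valid adjustment set.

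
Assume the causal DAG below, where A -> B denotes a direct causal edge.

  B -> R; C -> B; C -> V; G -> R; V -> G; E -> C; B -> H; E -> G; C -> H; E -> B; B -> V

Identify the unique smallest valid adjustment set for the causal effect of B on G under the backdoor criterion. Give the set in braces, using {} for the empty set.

Variables eligible for adjustment (non-descendants of B, excluding B and G): {C, E}.
Backdoor paths from B to G:
  P1: B <- E -> C -> V -> G
  P2: B <- E -> G
  P3: B <- C <- E -> G
  P4: B <- C -> V -> G
The empty set is not sufficient: P1 (B <- E -> C -> V -> G) has no collider blocking it and no conditioned non-collider, so it is open.
Try {C, E}:
  P1: blocked at fork node E ∈ conditioning set.
  P2: blocked at fork node E ∈ conditioning set.
  P3: blocked at chain node C ∈ conditioning set.
  P4: blocked at fork node C ∈ conditioning set.
{C, E} contains no descendant of B and blocks every backdoor path.
Every element of {C, E} is needed (dropping C leaves P4 open; dropping E leaves P2 open), so no proper subset is valid.
Among all size-2 subsets of the eligible variables, only {C, E} blocks every backdoor path, so it is the unique smallest valid adjustment set.

{C, E}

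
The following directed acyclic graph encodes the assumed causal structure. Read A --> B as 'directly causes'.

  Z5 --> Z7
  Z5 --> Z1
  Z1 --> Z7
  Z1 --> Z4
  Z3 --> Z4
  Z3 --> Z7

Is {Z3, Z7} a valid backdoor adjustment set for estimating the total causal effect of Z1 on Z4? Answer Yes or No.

Backdoor paths from Z1 to Z4 (paths whose first edge points into Z1):
  P1: Z1 <- Z5 -> Z7 <- Z3 -> Z4
Condition 1 (no descendant of Z1 in the set): FAILS — Z7 is a descendant of Z1.
Condition 2 (every backdoor path blocked by {Z3, Z7}):
  P1: blocked at fork node Z3 ∈ conditioning set.
{Z3, Z7} does not satisfy the backdoor criterion.

No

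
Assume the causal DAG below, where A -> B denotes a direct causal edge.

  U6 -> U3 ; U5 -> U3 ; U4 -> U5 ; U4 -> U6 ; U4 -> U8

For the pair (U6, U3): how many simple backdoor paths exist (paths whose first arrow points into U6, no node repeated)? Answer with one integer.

A backdoor path from U6 to U3 is any simple undirected path whose first edge points into U6 (i.e. leaves U6 via a parent).
Parents of U6: {U4}.
Enumerating:
  P1: U6 <- U4 -> U5 -> U3
That exhausts the simple backdoor paths. Count: 1.

1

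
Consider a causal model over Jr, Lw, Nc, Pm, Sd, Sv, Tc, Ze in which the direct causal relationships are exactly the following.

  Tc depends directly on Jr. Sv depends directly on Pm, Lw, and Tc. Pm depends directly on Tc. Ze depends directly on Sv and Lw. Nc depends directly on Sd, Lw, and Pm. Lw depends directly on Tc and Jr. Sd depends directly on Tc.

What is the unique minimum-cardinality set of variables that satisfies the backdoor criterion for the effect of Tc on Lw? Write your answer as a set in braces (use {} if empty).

Variables eligible for adjustment (non-descendants of Tc, excluding Tc and Lw): {Jr}.
Backdoor paths from Tc to Lw:
  P1: Tc <- Jr -> Lw
The empty set is not sufficient: P1 (Tc <- Jr -> Lw) has no collider blocking it and no conditioned non-collider, so it is open.
Try {Jr}:
  P1: blocked at fork node Jr ∈ conditioning set.
{Jr} contains no descendant of Tc and blocks every backdoor path.
{Jr} is the unique smallest valid adjustment set.

{Jr}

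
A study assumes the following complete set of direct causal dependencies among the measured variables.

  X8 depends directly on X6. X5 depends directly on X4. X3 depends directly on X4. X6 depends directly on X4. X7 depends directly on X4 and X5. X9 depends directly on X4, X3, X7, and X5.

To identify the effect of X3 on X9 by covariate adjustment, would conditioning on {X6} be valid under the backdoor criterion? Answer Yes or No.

Backdoor paths from X3 to X9 (paths whose first edge points into X3):
  P1: X3 <- X4 -> X5 -> X7 -> X9
  P2: X3 <- X4 -> X5 -> X9
  P3: X3 <- X4 -> X7 <- X5 -> X9
  P4: X3 <- X4 -> X7 -> X9
  P5: X3 <- X4 -> X9
Condition 1 (no descendant of X3 in the set): holds — descendants of X3 are {X9}; none are in {X6}.
Condition 2 (every backdoor path blocked by {X6}):
  P1: open — no interior node is in the conditioning set.
  P2: open — no interior node is in the conditioning set.
  P3: blocked at collider X7 (neither it nor any descendant is in the conditioning set).
  P4: open — no interior node is in the conditioning set.
  P5: open — no interior node is in the conditioning set.
{X6} does not satisfy the backdoor criterion.

No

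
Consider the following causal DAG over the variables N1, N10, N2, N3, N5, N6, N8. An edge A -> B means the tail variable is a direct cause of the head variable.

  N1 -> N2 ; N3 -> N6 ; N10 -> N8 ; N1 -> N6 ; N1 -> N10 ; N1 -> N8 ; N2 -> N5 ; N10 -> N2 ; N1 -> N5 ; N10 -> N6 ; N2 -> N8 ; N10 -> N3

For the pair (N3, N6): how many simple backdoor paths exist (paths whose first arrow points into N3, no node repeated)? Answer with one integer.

A backdoor path from N3 to N6 is any simple undirected path whose first edge points into N3 (i.e. leaves N3 via a parent).
Parents of N3: {N10}.
Enumerating:
  P1: N3 <- N10 <- N1 -> N6
  P2: N3 <- N10 -> N2 <- N1 -> N6
  P3: N3 <- N10 -> N2 -> N8 <- N1 -> N6
  P4: N3 <- N10 -> N2 -> N5 <- N1 -> N6
  P5: N3 <- N10 -> N8 <- N1 -> N6
  P6: N3 <- N10 -> N8 <- N2 <- N1 -> N6
  P7: N3 <- N10 -> N8 <- N2 -> N5 <- N1 -> N6
  P8: N3 <- N10 -> N6
That exhausts the simple backdoor paths. Count: 8.

8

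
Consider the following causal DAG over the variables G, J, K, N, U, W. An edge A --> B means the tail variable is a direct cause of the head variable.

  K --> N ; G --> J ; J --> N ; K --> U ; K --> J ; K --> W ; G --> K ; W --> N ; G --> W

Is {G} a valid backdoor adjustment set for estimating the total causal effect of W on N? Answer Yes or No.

Backdoor paths from W to N (paths whose first edge points into W):
  P1: W <- G -> K -> J -> N
  P2: W <- G -> K -> N
  P3: W <- G -> J <- K -> N
  P4: W <- G -> J -> N
  P5: W <- K <- G -> J -> N
  P6: W <- K -> J -> N
  P7: W <- K -> N
Condition 1 (no descendant of W in the set): holds — descendants of W are {N}; none are in {G}.
Condition 2 (every backdoor path blocked by {G}):
  P1: blocked at fork node G ∈ conditioning set.
  P2: blocked at fork node G ∈ conditioning set.
  P3: blocked at fork node G ∈ conditioning set.
  P4: blocked at fork node G ∈ conditioning set.
  P5: blocked at fork node G ∈ conditioning set.
  P6: open — no interior node is in the conditioning set.
  P7: open — no interior node is in the conditioning set.
{G} does not satisfy the backdoor criterion.

No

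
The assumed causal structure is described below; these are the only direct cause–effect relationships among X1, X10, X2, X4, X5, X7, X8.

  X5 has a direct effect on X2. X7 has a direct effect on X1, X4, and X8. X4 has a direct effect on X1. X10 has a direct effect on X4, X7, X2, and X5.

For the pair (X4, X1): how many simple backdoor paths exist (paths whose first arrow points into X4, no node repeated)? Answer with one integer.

2

A backdoor path from X4 to X1 is any simple undirected path whose first edge points into X4 (i.e. leaves X4 via a parent).
Parents of X4: {X10, X7}.
Enumerating:
  P1: X4 <- X10 -> X7 -> X1
  P2: X4 <- X7 -> X1
That exhausts the simple backdoor paths. Count: 2.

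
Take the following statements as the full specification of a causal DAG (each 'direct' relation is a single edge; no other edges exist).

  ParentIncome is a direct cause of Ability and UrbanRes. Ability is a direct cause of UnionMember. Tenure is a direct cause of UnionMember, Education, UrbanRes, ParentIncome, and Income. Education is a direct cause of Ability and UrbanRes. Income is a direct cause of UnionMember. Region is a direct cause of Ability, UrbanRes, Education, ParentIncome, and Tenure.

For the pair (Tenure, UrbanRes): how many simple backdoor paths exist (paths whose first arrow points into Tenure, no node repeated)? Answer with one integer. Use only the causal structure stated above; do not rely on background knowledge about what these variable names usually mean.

7

A backdoor path from Tenure to UrbanRes is any simple undirected path whose first edge points into Tenure (i.e. leaves Tenure via a parent).
Parents of Tenure: {Region}.
Enumerating:
  P1: Tenure <- Region -> ParentIncome -> Ability <- Education -> UrbanRes
  P2: Tenure <- Region -> ParentIncome -> UrbanRes
  P3: Tenure <- Region -> Education -> Ability <- ParentIncome -> UrbanRes
  P4: Tenure <- Region -> Education -> UrbanRes
  P5: Tenure <- Region -> Ability <- ParentIncome -> UrbanRes
  P6: Tenure <- Region -> Ability <- Education -> UrbanRes
  P7: Tenure <- Region -> UrbanRes
That exhausts the simple backdoor paths. Count: 7.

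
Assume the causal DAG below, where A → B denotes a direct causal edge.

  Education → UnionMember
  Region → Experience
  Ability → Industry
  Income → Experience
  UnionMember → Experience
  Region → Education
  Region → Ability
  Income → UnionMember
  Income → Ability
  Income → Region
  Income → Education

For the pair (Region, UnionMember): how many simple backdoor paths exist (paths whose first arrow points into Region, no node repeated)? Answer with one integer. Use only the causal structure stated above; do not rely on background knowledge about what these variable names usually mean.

A backdoor path from Region to UnionMember is any simple undirected path whose first edge points into Region (i.e. leaves Region via a parent).
Parents of Region: {Income}.
Enumerating:
  P1: Region <- Income -> Education -> UnionMember
  P2: Region <- Income -> UnionMember
  P3: Region <- Income -> Experience <- UnionMember
That exhausts the simple backdoor paths. Count: 3.

3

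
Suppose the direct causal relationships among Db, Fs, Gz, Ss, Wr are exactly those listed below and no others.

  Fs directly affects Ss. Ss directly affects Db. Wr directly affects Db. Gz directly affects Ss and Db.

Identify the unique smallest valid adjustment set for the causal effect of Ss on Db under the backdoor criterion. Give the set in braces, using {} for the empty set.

{Gz}

Variables eligible for adjustment (non-descendants of Ss, excluding Ss and Db): {Fs, Gz, Wr}.
Backdoor paths from Ss to Db:
  P1: Ss <- Gz -> Db
The empty set is not sufficient: P1 (Ss <- Gz -> Db) has no collider blocking it and no conditioned non-collider, so it is open.
Try {Gz}:
  P1: blocked at fork node Gz ∈ conditioning set.
{Gz} contains no descendant of Ss and blocks every backdoor path.
No other singleton works — e.g. {Fs} leaves P1 open — so {Gz} is the unique smallest valid adjustment set.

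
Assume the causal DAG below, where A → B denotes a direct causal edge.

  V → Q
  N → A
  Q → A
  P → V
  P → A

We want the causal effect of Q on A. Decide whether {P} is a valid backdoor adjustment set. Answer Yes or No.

Backdoor paths from Q to A (paths whose first edge points into Q):
  P1: Q <- V <- P -> A
Condition 1 (no descendant of Q in the set): holds — descendants of Q are {A}; none are in {P}.
Condition 2 (every backdoor path blocked by {P}):
  P1: blocked at fork node P ∈ conditioning set.
{P} satisfies the backdoor criterion.

Yes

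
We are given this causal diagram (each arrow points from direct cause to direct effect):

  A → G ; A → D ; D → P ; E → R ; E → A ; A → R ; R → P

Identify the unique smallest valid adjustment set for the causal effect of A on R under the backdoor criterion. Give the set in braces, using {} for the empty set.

{E}

Variables eligible for adjustment (non-descendants of A, excluding A and R): {E}.
Backdoor paths from A to R:
  P1: A <- E -> R
The empty set is not sufficient: P1 (A <- E -> R) has no collider blocking it and no conditioned non-collider, so it is open.
Try {E}:
  P1: blocked at fork node E ∈ conditioning set.
{E} contains no descendant of A and blocks every backdoor path.
{E} is the unique smallest valid adjustment set.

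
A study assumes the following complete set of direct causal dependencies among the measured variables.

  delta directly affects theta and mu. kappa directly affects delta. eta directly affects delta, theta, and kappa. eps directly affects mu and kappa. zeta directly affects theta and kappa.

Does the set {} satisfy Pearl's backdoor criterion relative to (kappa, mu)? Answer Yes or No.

Backdoor paths from kappa to mu (paths whose first edge points into kappa):
  P1: kappa <- zeta -> theta <- eta -> delta -> mu
  P2: kappa <- zeta -> theta <- delta -> mu
  P3: kappa <- eps -> mu
  P4: kappa <- eta -> delta -> mu
  P5: kappa <- eta -> theta <- delta -> mu
Condition 1 (no descendant of kappa in the set): holds — descendants of kappa are {delta, mu, theta}; none are in {}.
Condition 2 (every backdoor path blocked by {}):
  P1: blocked at collider theta (neither it nor any descendant is in the conditioning set).
  P2: blocked at collider theta (neither it nor any descendant is in the conditioning set).
  P3: open — no interior node is in the conditioning set.
  P4: open — no interior node is in the conditioning set.
  P5: blocked at collider theta (neither it nor any descendant is in the conditioning set).
{} does not satisfy the backdoor criterion.

No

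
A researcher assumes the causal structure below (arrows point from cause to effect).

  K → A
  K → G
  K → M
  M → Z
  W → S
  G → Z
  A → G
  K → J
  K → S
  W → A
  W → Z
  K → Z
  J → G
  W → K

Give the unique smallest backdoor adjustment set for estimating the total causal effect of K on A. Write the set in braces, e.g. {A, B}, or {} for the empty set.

{W}

Variables eligible for adjustment (non-descendants of K, excluding K and A): {W}.
Backdoor paths from K to A:
  P1: K <- W -> A
  P2: K <- W -> Z <- G <- A
The empty set is not sufficient: P1 (K <- W -> A) has no collider blocking it and no conditioned non-collider, so it is open.
Try {W}:
  P1: blocked at fork node W ∈ conditioning set.
  P2: blocked at fork node W ∈ conditioning set.
{W} contains no descendant of K and blocks every backdoor path.
{W} is the unique smallest valid adjustment set.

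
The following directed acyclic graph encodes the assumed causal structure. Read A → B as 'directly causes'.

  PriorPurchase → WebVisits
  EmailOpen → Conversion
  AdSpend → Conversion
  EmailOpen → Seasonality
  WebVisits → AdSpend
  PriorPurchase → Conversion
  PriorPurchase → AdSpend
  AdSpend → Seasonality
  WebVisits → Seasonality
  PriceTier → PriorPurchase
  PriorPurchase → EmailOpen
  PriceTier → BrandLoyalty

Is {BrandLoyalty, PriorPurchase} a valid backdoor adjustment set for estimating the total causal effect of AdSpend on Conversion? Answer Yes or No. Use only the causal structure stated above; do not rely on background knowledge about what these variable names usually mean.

Backdoor paths from AdSpend to Conversion (paths whose first edge points into AdSpend):
  P1: AdSpend <- PriorPurchase -> EmailOpen -> Conversion
  P2: AdSpend <- PriorPurchase -> WebVisits -> Seasonality <- EmailOpen -> Conversion
  P3: AdSpend <- PriorPurchase -> Conversion
  P4: AdSpend <- WebVisits <- PriorPurchase -> EmailOpen -> Conversion
  P5: AdSpend <- WebVisits <- PriorPurchase -> Conversion
  P6: AdSpend <- WebVisits -> Seasonality <- EmailOpen <- PriorPurchase -> Conversion
  P7: AdSpend <- WebVisits -> Seasonality <- EmailOpen -> Conversion
Condition 1 (no descendant of AdSpend in the set): holds — descendants of AdSpend are {Conversion, Seasonality}; none are in {BrandLoyalty, PriorPurchase}.
Condition 2 (every backdoor path blocked by {BrandLoyalty, PriorPurchase}):
  P1: blocked at fork node PriorPurchase ∈ conditioning set.
  P2: blocked at fork node PriorPurchase ∈ conditioning set.
  P3: blocked at fork node PriorPurchase ∈ conditioning set.
  P4: blocked at fork node PriorPurchase ∈ conditioning set.
  P5: blocked at fork node PriorPurchase ∈ conditioning set.
  P6: blocked at collider Seasonality (neither it nor any descendant is in the conditioning set).
  P7: blocked at collider Seasonality (neither it nor any descendant is in the conditioning set).
{BrandLoyalty, PriorPurchase} satisfies the backdoor criterion.

Yes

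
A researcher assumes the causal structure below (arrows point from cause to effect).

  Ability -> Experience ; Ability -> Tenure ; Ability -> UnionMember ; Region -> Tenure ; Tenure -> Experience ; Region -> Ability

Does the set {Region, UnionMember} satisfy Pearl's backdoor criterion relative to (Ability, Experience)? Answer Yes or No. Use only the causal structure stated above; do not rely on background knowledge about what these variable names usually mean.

No

Backdoor paths from Ability to Experience (paths whose first edge points into Ability):
  P1: Ability <- Region -> Tenure -> Experience
Condition 1 (no descendant of Ability in the set): FAILS — UnionMember is a descendant of Ability.
Condition 2 (every backdoor path blocked by {Region, UnionMember}):
  P1: blocked at fork node Region ∈ conditioning set.
{Region, UnionMember} does not satisfy the backdoor criterion.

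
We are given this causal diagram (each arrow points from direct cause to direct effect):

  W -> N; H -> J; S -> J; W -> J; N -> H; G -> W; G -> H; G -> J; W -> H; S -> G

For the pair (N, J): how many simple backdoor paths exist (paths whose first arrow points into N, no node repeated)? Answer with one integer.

7

A backdoor path from N to J is any simple undirected path whose first edge points into N (i.e. leaves N via a parent).
Parents of N: {W}.
Enumerating:
  P1: N <- W <- G <- S -> J
  P2: N <- W <- G -> H -> J
  P3: N <- W <- G -> J
  P4: N <- W -> H <- G <- S -> J
  P5: N <- W -> H <- G -> J
  P6: N <- W -> H -> J
  P7: N <- W -> J
That exhausts the simple backdoor paths. Count: 7.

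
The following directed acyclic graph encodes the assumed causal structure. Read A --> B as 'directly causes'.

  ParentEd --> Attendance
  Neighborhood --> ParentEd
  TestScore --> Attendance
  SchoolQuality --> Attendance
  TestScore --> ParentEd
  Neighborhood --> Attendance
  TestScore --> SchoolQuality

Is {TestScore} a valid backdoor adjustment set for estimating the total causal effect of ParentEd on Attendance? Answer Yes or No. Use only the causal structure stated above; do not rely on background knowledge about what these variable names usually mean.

Backdoor paths from ParentEd to Attendance (paths whose first edge points into ParentEd):
  P1: ParentEd <- Neighborhood -> Attendance
  P2: ParentEd <- TestScore -> SchoolQuality -> Attendance
  P3: ParentEd <- TestScore -> Attendance
Condition 1 (no descendant of ParentEd in the set): holds — descendants of ParentEd are {Attendance}; none are in {TestScore}.
Condition 2 (every backdoor path blocked by {TestScore}):
  P1: open — no interior node is in the conditioning set.
  P2: blocked at fork node TestScore ∈ conditioning set.
  P3: blocked at fork node TestScore ∈ conditioning set.
{TestScore} does not satisfy the backdoor criterion.

No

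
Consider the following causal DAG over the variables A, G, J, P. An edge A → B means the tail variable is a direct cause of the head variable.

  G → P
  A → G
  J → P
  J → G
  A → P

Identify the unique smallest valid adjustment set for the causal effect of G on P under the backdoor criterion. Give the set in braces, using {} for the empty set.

{A, J}

Variables eligible for adjustment (non-descendants of G, excluding G and P): {A, J}.
Backdoor paths from G to P:
  P1: G <- J -> P
  P2: G <- A -> P
The empty set is not sufficient: P1 (G <- J -> P) has no collider blocking it and no conditioned non-collider, so it is open.
Try {A, J}:
  P1: blocked at fork node J ∈ conditioning set.
  P2: blocked at fork node A ∈ conditioning set.
{A, J} contains no descendant of G and blocks every backdoor path.
Every element of {A, J} is needed (dropping A leaves P2 open; dropping J leaves P1 open), so no proper subset is valid.
Among all size-2 subsets of the eligible variables, only {A, J} blocks every backdoor path, so it is the unique smallest valid adjustment set.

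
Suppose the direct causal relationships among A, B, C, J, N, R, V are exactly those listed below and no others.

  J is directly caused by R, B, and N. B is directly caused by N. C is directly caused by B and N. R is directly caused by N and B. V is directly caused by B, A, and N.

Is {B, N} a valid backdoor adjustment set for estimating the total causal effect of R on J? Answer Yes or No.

Yes

Backdoor paths from R to J (paths whose first edge points into R):
  P1: R <- N -> B -> J
  P2: R <- N -> C <- B -> J
  P3: R <- N -> V <- B -> J
  P4: R <- N -> J
  P5: R <- B <- N -> J
  P6: R <- B -> C <- N -> J
  P7: R <- B -> V <- N -> J
  P8: R <- B -> J
Condition 1 (no descendant of R in the set): holds — descendants of R are {J}; none are in {B, N}.
Condition 2 (every backdoor path blocked by {B, N}):
  P1: blocked at fork node N ∈ conditioning set.
  P2: blocked at fork node N ∈ conditioning set.
  P3: blocked at fork node N ∈ conditioning set.
  P4: blocked at fork node N ∈ conditioning set.
  P5: blocked at chain node B ∈ conditioning set.
  P6: blocked at fork node B ∈ conditioning set.
  P7: blocked at fork node B ∈ conditioning set.
  P8: blocked at fork node B ∈ conditioning set.
{B, N} satisfies the backdoor criterion.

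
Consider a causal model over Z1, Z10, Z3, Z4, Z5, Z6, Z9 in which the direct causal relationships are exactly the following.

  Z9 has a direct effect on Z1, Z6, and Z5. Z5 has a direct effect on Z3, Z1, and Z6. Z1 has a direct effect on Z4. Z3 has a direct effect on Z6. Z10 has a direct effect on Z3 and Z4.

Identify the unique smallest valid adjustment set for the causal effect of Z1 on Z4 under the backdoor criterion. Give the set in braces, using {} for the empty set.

Variables eligible for adjustment (non-descendants of Z1, excluding Z1 and Z4): {Z10, Z3, Z5, Z6, Z9}.
Backdoor paths from Z1 to Z4:
  P1: Z1 <- Z9 -> Z5 -> Z3 <- Z10 -> Z4
  P2: Z1 <- Z9 -> Z5 -> Z6 <- Z3 <- Z10 -> Z4
  P3: Z1 <- Z9 -> Z6 <- Z5 -> Z3 <- Z10 -> Z4
  P4: Z1 <- Z9 -> Z6 <- Z3 <- Z10 -> Z4
  P5: Z1 <- Z5 <- Z9 -> Z6 <- Z3 <- Z10 -> Z4
  P6: Z1 <- Z5 -> Z3 <- Z10 -> Z4
  P7: Z1 <- Z5 -> Z6 <- Z3 <- Z10 -> Z4
Each backdoor path contains an unconditioned collider, so every path is already blocked with the empty conditioning set:
  P1: blocked at collider Z3 (neither it nor any descendant is in the conditioning set).
  P2: blocked at collider Z6 (neither it nor any descendant is in the conditioning set).
  P3: blocked at collider Z6 (neither it nor any descendant is in the conditioning set).
  P4: blocked at collider Z6 (neither it nor any descendant is in the conditioning set).
  P5: blocked at collider Z6 (neither it nor any descendant is in the conditioning set).
  P6: blocked at collider Z3 (neither it nor any descendant is in the conditioning set).
  P7: blocked at collider Z6 (neither it nor any descendant is in the conditioning set).
The empty set is therefore the unique smallest valid set.

{}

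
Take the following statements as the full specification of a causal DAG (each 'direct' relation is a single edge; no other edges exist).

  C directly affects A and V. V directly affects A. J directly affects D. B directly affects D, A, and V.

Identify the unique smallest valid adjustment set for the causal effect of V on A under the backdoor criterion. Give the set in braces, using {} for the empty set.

Variables eligible for adjustment (non-descendants of V, excluding V and A): {B, C, D, J}.
Backdoor paths from V to A:
  P1: V <- C -> A
  P2: V <- B -> A
The empty set is not sufficient: P1 (V <- C -> A) has no collider blocking it and no conditioned non-collider, so it is open.
Try {B, C}:
  P1: blocked at fork node C ∈ conditioning set.
  P2: blocked at fork node B ∈ conditioning set.
{B, C} contains no descendant of V and blocks every backdoor path.
Every element of {B, C} is needed (dropping B leaves P2 open; dropping C leaves P1 open), so no proper subset is valid.
Among all size-2 subsets of the eligible variables, only {B, C} blocks every backdoor path, so it is the unique smallest valid adjustment set.

{B, C}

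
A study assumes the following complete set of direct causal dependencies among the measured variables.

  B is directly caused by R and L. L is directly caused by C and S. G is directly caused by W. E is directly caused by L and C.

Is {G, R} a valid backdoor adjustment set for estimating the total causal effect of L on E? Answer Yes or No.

Backdoor paths from L to E (paths whose first edge points into L):
  P1: L <- C -> E
Condition 1 (no descendant of L in the set): holds — descendants of L are {B, E}; none are in {G, R}.
Condition 2 (every backdoor path blocked by {G, R}):
  P1: open — no interior node is in the conditioning set.
{G, R} does not satisfy the backdoor criterion.

No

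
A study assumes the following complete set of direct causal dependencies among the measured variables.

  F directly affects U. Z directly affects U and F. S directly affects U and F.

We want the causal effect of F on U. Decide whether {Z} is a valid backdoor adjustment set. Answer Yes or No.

Backdoor paths from F to U (paths whose first edge points into F):
  P1: F <- S -> U
  P2: F <- Z -> U
Condition 1 (no descendant of F in the set): holds — descendants of F are {U}; none are in {Z}.
Condition 2 (every backdoor path blocked by {Z}):
  P1: open — no interior node is in the conditioning set.
  P2: blocked at fork node Z ∈ conditioning set.
{Z} does not satisfy the backdoor criterion.

No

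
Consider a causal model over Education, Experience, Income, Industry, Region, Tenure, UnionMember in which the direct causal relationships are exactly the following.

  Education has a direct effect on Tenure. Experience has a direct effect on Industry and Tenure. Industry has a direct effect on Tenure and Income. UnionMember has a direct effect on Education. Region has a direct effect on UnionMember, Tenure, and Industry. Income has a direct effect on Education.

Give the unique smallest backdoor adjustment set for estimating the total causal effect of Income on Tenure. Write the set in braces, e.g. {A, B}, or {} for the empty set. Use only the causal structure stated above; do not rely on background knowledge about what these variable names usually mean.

Variables eligible for adjustment (non-descendants of Income, excluding Income and Tenure): {Experience, Industry, Region, UnionMember}.
Backdoor paths from Income to Tenure:
  P1: Income <- Industry <- Region -> UnionMember -> Education -> Tenure
  P2: Income <- Industry <- Region -> Tenure
  P3: Income <- Industry <- Experience -> Tenure
  P4: Income <- Industry -> Tenure
The empty set is not sufficient: P1 (Income <- Industry <- Region -> UnionMember -> Education -> Tenure) has no collider blocking it and no conditioned non-collider, so it is open.
Try {Industry}:
  P1: blocked at chain node Industry ∈ conditioning set.
  P2: blocked at chain node Industry ∈ conditioning set.
  P3: blocked at chain node Industry ∈ conditioning set.
  P4: blocked at fork node Industry ∈ conditioning set.
{Industry} contains no descendant of Income and blocks every backdoor path.
No other singleton works — e.g. {Region} leaves P3 open — so {Industry} is the unique smallest valid adjustment set.

{Industry}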